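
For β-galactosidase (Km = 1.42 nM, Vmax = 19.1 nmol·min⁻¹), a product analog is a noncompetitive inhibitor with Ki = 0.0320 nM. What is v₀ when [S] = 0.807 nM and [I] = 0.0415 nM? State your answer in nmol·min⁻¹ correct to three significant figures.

α = 1 + [I]/Ki = 1 + 0.0415/0.0320 = 2.297.
For a noncompetitive inhibitor, Vmax is reduced to Vmax/α while Km is unchanged: Km,app = 1.42 nM, Vmax,app = 8.32 nmol·min⁻¹.
v = Vmax,app·[S]/(Km,app + [S]) = 8.32 × 0.807/(1.42 + 0.807) = 3.01 nmol·min⁻¹.

3.01 nmol·min⁻¹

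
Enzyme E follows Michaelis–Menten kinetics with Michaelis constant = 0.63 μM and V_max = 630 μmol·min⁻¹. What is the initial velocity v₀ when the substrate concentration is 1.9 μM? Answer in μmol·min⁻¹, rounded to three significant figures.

v = Vmax·[S]/(Km + [S]) = 630 × 1.9 / (0.63 + 1.9)
  = 1197 / 2.530 = 473 μmol·min⁻¹.

473 μmol·min⁻¹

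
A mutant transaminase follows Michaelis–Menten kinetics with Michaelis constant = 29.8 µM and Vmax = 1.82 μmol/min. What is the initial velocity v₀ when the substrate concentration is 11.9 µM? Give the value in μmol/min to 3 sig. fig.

0.519 μmol/min

[S]/(Km+[S]) = 11.9/41.70 = 0.2854, the fractional saturation.
v = 0.2854 × Vmax = 0.2854 × 1.82 = 0.519 μmol/min.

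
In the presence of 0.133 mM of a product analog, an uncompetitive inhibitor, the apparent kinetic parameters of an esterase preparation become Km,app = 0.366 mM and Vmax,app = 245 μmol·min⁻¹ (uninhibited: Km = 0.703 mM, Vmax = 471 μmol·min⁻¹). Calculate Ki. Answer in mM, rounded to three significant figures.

0.144 mM

Uncompetitive: Vmax,app = Vmax/α (and Km,app = Km/α) with α = 1 + [I]/Ki.
α = Vmax/Vmax,app = 471/245 = 1.922.
Ki = [I]/(α − 1) = 0.133/0.9224 = 0.144 mM.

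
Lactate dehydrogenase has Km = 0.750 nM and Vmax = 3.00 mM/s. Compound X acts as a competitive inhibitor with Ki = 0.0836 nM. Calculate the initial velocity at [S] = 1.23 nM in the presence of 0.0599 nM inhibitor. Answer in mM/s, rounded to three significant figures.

1.47 mM/s

α = 1 + [I]/Ki = 1 + 0.0599/0.0836 = 1.717.
For a competitive inhibitor, Vmax is unchanged and the apparent Km becomes α·Km: Km,app = 1.29 nM, Vmax,app = 3.00 mM/s.
v = Vmax,app·[S]/(Km,app + [S]) = 3.00 × 1.23/(1.29 + 1.23) = 1.47 mM/s.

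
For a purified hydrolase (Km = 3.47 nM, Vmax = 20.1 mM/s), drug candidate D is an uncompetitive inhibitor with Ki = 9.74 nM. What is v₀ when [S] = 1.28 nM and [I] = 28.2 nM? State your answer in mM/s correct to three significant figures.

α = 1 + [I]/Ki = 1 + 28.2/9.74 = 3.895.
For an uncompetitive inhibitor, both parameters are divided by α, giving Vmax/α and Km/α: Km,app = 0.891 nM, Vmax,app = 5.16 mM/s.
v = Vmax,app·[S]/(Km,app + [S]) = 5.16 × 1.28/(0.891 + 1.28) = 3.04 mM/s.

3.04 mM/s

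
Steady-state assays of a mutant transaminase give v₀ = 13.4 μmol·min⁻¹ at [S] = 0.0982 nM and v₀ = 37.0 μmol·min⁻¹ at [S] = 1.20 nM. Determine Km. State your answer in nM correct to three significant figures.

0.223 nM

In reciprocal form, 1/v = (Km/Vmax)·(1/[S]) + 1/Vmax. The two points give (1/[S], 1/v) = (10.18, 0.07463) and (0.8333, 0.02703).
Slope = (0.07463 − 0.02703)/(10.18 − 0.8333) = 0.005091; intercept = 0.07463 − 0.005091×10.18 = 0.02278.
Vmax = 1/intercept = 43.9 μmol·min⁻¹; Km = slope × Vmax = 0.005091 × 43.9 = 0.223 nM.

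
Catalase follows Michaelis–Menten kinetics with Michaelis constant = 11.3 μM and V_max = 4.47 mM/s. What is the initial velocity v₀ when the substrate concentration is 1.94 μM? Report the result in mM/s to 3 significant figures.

v = Vmax·[S]/(Km + [S]) = 4.47 × 1.94 / (11.3 + 1.94)
  = 8.672 / 13.24 = 0.655 mM/s.

0.655 mM/s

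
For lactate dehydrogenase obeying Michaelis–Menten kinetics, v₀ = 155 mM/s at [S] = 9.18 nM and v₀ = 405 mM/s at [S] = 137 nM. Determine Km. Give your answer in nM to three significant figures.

17.9 nM

In reciprocal form, 1/v = (Km/Vmax)·(1/[S]) + 1/Vmax. The two points give (1/[S], 1/v) = (0.1089, 0.006452) and (0.007299, 0.002469).
Slope = (0.006452 − 0.002469)/(0.1089 − 0.007299) = 0.03918; intercept = 0.006452 − 0.03918×0.1089 = 0.002183.
Vmax = 1/intercept = 458 mM/s; Km = slope × Vmax = 0.03918 × 458 = 17.9 nM.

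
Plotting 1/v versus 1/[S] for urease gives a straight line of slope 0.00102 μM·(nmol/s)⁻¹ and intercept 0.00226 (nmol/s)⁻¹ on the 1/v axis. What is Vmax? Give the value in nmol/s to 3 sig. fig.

442 nmol/s

The y-intercept of a Lineweaver–Burk plot equals 1/Vmax, so Vmax = 1/0.00226 = 442 nmol/s.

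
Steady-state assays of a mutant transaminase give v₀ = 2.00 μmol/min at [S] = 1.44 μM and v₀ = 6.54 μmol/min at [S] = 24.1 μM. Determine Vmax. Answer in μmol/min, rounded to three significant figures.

7.64 μmol/min

From v = Vmax[S]/(Km+[S]), each point gives Vmax = v(Km+[S])/[S].
Equating: 2.00(Km+1.44)/1.44 = 6.54(Km+24.1)/24.1.
1.389·Km + 2.00 = 0.2714·Km + 6.54, so (1.389 − 0.2714)·Km = 6.54 − 2.00.
Km = 4.540/1.118 = 4.06 μM; then Vmax = 2.00(4.06+1.44)/1.44 = 7.64 μmol/min.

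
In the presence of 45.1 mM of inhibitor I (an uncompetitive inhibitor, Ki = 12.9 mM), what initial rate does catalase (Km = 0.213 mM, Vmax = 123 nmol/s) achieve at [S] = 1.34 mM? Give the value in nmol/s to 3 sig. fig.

With α = 1 + [I]/Ki = 1 + 45.1/12.9 = 4.496, the uncompetitive rate law is v = (Vmax/α)·[S] / (Km/α + [S]).
v = (123/4.496)×1.34 / (0.213/4.496 + 1.34) = 36.66/1.387 = 26.4 nmol/s.

26.4 nmol/s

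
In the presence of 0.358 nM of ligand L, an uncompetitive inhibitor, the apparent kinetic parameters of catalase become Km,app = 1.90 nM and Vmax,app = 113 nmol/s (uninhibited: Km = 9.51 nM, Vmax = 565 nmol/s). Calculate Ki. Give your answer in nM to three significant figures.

Uncompetitive: Vmax,app = Vmax/α (and Km,app = Km/α) with α = 1 + [I]/Ki.
α = Vmax/Vmax,app = 565/113 = 5.000.
Ki = [I]/(α − 1) = 0.358/4.000 = 0.0895 nM.

0.0895 nM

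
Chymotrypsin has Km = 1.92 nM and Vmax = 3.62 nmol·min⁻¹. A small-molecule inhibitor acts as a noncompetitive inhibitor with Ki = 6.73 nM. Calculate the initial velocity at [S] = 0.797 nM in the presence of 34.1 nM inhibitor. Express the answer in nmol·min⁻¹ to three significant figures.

α = 1 + [I]/Ki = 1 + 34.1/6.73 = 6.067.
For a noncompetitive inhibitor, Vmax is reduced to Vmax/α while Km is unchanged: Km,app = 1.92 nM, Vmax,app = 0.597 nmol·min⁻¹.
v = Vmax,app·[S]/(Km,app + [S]) = 0.597 × 0.797/(1.92 + 0.797) = 0.175 nmol·min⁻¹.

0.175 nmol·min⁻¹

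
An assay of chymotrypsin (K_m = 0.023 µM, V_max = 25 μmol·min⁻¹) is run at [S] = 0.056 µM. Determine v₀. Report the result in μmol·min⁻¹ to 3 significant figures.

17.7 μmol·min⁻¹

v = Vmax·[S]/(Km + [S]) = 25 × 0.056 / (0.023 + 0.056)
  = 1.400 / 0.07900 = 17.7 μmol·min⁻¹.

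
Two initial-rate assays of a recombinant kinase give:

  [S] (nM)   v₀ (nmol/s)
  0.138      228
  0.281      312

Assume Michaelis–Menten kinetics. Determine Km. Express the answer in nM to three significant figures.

From v = Vmax[S]/(Km+[S]), each point gives Vmax = v(Km+[S])/[S].
Equating: 228(Km+0.138)/0.138 = 312(Km+0.281)/0.281.
1652·Km + 228 = 1110·Km + 312, so (1652 − 1110)·Km = 312 − 228.
Km = 84.00/541.9 = 0.155 nM; then Vmax = 228(0.155+0.138)/0.138 = 484 nmol/s.

0.155 nM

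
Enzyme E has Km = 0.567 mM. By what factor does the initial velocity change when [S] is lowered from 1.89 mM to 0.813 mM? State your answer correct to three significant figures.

The fractional saturations are [S]/(Km+[S]) = 1.89/2.457 = 0.7692 and 0.813/1.380 = 0.5891.
v₂/v₁ is just their ratio: 0.5891/0.7692 = 0.766.

0.766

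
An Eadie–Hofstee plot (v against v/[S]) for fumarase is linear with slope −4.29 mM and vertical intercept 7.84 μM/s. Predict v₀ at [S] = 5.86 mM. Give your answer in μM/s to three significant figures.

4.53 μM/s

In the Eadie–Hofstee form v = Vmax − Km·(v/[S]), the slope is −Km and the intercept is Vmax, so Km = 4.29 mM and Vmax = 7.84 μM/s.
v = 7.84 × 5.86/(4.29 + 5.86) = 4.53 μM/s.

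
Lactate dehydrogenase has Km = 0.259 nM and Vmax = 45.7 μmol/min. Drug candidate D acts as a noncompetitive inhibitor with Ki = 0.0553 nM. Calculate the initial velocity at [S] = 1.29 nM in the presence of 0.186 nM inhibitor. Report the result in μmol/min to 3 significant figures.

With α = 1 + [I]/Ki = 1 + 0.186/0.0553 = 4.363, the noncompetitive rate law is v = (Vmax/α)·[S] / (Km + [S]).
v = (45.7/4.363)×1.29 / (0.259 + 1.29) = 13.51/1.549 = 8.72 μmol/min.

8.72 μmol/min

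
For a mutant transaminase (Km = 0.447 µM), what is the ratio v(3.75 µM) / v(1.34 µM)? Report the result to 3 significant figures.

1.19

Since Vmax cancels, v₂/v₁ = [S]₂(Km+[S]₁) / [S]₁(Km+[S]₂).
= 3.75×(0.447+1.34) / (1.34×(0.447+3.75)) = 6.701/5.624 = 1.19.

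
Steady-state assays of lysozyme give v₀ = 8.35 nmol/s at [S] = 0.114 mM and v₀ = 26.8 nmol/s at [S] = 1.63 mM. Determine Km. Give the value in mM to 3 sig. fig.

0.325 mM

In reciprocal form, 1/v = (Km/Vmax)·(1/[S]) + 1/Vmax. The two points give (1/[S], 1/v) = (8.772, 0.1198) and (0.6135, 0.03731).
Slope = (0.1198 − 0.03731)/(8.772 − 0.6135) = 0.01011; intercept = 0.1198 − 0.01011×8.772 = 0.03111.
Vmax = 1/intercept = 32.1 nmol/s; Km = slope × Vmax = 0.01011 × 32.1 = 0.325 mM.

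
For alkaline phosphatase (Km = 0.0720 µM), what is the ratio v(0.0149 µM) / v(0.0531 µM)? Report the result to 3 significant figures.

The fractional saturations are [S]/(Km+[S]) = 0.0531/0.1251 = 0.4245 and 0.0149/0.08690 = 0.1715.
v₂/v₁ is just their ratio: 0.1715/0.4245 = 0.404.

0.404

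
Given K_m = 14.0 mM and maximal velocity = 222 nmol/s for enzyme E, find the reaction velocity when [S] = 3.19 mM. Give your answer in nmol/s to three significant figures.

v = Vmax·[S]/(Km + [S]) = 222 × 3.19 / (14.0 + 3.19)
  = 708.2 / 17.19 = 41.2 nmol/s.

41.2 nmol/s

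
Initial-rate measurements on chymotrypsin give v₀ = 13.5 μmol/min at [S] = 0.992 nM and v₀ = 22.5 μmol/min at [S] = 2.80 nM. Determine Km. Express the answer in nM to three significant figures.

1.61 nM

From v = Vmax[S]/(Km+[S]), each point gives Vmax = v(Km+[S])/[S].
Equating: 13.5(Km+0.992)/0.992 = 22.5(Km+2.80)/2.80.
13.61·Km + 13.5 = 8.036·Km + 22.5, so (13.61 − 8.036)·Km = 22.5 − 13.5.
Km = 9.000/5.573 = 1.61 nM; then Vmax = 13.5(1.61+0.992)/0.992 = 35.5 μmol/min.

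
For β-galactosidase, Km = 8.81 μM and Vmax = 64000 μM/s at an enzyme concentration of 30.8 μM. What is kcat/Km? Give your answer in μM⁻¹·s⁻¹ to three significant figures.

kcat = Vmax/[E]total = 64000/30.8 = 2080 s⁻¹.
kcat/Km = 2080/8.81 = 236 μM⁻¹·s⁻¹.

236 μM⁻¹·s⁻¹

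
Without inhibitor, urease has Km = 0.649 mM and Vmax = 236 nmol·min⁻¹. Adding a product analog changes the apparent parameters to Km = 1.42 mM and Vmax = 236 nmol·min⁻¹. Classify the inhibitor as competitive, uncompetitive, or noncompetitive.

competitive

Km increases (0.649 → 1.42 mM) while Vmax is unchanged — the hallmark of competitive inhibition.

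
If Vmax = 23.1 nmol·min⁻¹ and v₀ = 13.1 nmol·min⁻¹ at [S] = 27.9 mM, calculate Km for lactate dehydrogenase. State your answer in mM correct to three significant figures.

From v = Vmax[S]/(Km+[S]), Km = [S](Vmax − v)/v.
Km = 27.9 × (23.1 − 13.1) / 13.1 = 279.0/13.1 = 21.3 mM.

21.3 mM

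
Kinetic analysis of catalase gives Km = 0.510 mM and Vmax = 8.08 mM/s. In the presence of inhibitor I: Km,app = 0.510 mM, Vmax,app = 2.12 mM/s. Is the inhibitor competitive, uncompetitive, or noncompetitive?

noncompetitive

Vmax decreases (8.08 → 2.12 mM/s) while Km is unchanged — pure noncompetitive inhibition.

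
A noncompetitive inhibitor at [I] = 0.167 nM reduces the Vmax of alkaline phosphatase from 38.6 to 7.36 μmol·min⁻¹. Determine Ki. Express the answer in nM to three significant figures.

0.0393 nM

Noncompetitive: Vmax,app = Vmax/α with α = 1 + [I]/Ki.
α = Vmax/Vmax,app = 38.6/7.36 = 5.245.
Ki = [I]/(α − 1) = 0.167/4.245 = 0.0393 nM.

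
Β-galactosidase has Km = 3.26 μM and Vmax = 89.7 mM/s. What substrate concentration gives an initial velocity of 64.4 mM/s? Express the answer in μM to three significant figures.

8.30 μM

The required fractional saturation is v/Vmax = 64.4/89.7 = 0.7179.
Then [S]/(Km+[S]) = 0.7179 ⇒ [S] = 3.26 × 0.7179/(1 − 0.7179) = 8.30 μM.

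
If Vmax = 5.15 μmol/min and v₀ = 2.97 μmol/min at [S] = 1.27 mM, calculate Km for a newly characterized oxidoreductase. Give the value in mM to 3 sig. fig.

v/Vmax = 2.97/5.15 = 0.5767 = [S]/(Km+[S]).
So Km + [S] = [S]/0.5767 = 2.202 mM, giving Km = 2.202 − 1.27 = 0.932 mM.

0.932 mM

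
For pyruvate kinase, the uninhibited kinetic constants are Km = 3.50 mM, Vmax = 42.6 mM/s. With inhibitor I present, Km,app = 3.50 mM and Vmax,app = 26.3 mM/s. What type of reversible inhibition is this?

noncompetitive

Vmax decreases (42.6 → 26.3 mM/s) while Km is unchanged — pure noncompetitive inhibition.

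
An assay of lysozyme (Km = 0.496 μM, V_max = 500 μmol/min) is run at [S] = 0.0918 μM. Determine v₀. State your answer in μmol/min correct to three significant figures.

78.1 μmol/min

v = Vmax·[S]/(Km + [S]) = 500 × 0.0918 / (0.496 + 0.0918)
  = 45.90 / 0.5878 = 78.1 μmol/min.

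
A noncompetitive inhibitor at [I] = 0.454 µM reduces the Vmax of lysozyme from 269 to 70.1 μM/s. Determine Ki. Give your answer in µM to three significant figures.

Noncompetitive: Vmax,app = Vmax/α with α = 1 + [I]/Ki.
α = Vmax/Vmax,app = 269/70.1 = 3.837.
Since α = 1 + [I]/Ki, [I]/Ki = 3.837 − 1 = 2.837 and Ki = 0.454/2.837 = 0.160 µM.

0.160 µM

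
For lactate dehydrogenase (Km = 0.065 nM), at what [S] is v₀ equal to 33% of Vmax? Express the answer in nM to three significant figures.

v/Vmax = [S]/(Km+[S]) = 0.33, so [S] = Km·0.33/(1 − 0.33) = 0.065 × 0.4925.
[S] = 0.0320 nM.

0.0320 nM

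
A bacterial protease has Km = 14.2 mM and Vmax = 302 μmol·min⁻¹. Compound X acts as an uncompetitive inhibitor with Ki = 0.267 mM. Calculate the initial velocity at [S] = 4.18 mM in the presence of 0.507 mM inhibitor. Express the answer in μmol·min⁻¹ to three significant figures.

With α = 1 + [I]/Ki = 1 + 0.507/0.267 = 2.899, the uncompetitive rate law is v = (Vmax/α)·[S] / (Km/α + [S]).
v = (302/2.899)×4.18 / (14.2/2.899 + 4.18) = 435.5/9.078 = 48.0 μmol·min⁻¹.

48.0 μmol·min⁻¹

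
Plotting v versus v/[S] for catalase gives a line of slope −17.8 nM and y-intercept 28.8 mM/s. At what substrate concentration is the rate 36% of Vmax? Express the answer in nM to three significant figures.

10.0 nM

The Eadie–Hofstee slope gives Km = 17.8 nM (slope = −Km).
v/Vmax = [S]/(Km+[S]) = 0.36 ⇒ [S] = Km·0.36/(1−0.36) = 17.8 × 0.5625 = 10.0 nM.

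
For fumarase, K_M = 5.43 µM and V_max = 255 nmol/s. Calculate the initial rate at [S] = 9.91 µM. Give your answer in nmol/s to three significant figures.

[S]/(Km+[S]) = 9.91/15.34 = 0.6460, the fractional saturation.
v = 0.6460 × Vmax = 0.6460 × 255 = 165 nmol/s.

165 nmol/s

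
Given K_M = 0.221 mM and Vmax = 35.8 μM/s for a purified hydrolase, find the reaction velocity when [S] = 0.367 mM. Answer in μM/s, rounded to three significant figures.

22.3 μM/s

v = Vmax·[S]/(Km + [S]) = 35.8 × 0.367 / (0.221 + 0.367)
  = 13.14 / 0.5880 = 22.3 μM/s.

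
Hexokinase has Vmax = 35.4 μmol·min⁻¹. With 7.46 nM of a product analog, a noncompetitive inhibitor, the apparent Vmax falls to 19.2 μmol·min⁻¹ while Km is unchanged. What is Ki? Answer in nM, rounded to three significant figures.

8.84 nM

Noncompetitive: Vmax,app = Vmax/α with α = 1 + [I]/Ki.
α = Vmax/Vmax,app = 35.4/19.2 = 1.844.
Ki = [I]/(α − 1) = 7.46/0.8438 = 8.84 nM.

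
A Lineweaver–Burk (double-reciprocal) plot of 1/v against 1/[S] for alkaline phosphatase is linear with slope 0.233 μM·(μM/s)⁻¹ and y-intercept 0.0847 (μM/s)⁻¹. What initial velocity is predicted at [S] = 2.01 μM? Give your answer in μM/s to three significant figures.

The y-intercept is 1/Vmax, so Vmax = 1/0.0847 = 11.8 μM/s.
The slope is Km/Vmax, so Km = 0.233 × 11.8 = 2.75 μM.
Then v = 11.8 × 2.01/(2.75 + 2.01) = 4.98 μM/s.

4.98 μM/s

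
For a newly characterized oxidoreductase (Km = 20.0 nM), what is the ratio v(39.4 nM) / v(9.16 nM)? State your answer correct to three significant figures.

2.11

The fractional saturations are [S]/(Km+[S]) = 9.16/29.16 = 0.3141 and 39.4/59.40 = 0.6633.
v₂/v₁ is just their ratio: 0.6633/0.3141 = 2.11.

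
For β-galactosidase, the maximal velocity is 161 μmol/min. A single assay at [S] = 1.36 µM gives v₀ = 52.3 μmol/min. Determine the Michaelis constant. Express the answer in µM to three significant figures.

From v = Vmax[S]/(Km+[S]), Km = [S](Vmax − v)/v.
Km = 1.36 × (161 − 52.3) / 52.3 = 147.8/52.3 = 2.83 µM.

2.83 µM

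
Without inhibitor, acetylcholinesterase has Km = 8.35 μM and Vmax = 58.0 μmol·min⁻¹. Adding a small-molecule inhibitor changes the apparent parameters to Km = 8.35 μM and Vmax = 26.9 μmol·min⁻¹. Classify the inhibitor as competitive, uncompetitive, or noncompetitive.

Vmax decreases (58.0 → 26.9 μmol·min⁻¹) while Km is unchanged — pure noncompetitive inhibition.

noncompetitive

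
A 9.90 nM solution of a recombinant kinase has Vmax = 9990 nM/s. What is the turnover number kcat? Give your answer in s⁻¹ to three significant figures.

kcat = Vmax/[E]total = 9990 nM/s / 9.90 nM = 1010 s⁻¹.

1010 s⁻¹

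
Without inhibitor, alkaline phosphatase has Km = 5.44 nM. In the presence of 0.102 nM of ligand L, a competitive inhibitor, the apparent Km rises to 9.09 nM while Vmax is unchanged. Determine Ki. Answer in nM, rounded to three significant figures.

0.152 nM

Competitive: Km,app = α·Km with α = 1 + [I]/Ki.
α = Km,app/Km = 9.09/5.44 = 1.671.
Ki = [I]/(α − 1) = 0.102/0.6710 = 0.152 nM.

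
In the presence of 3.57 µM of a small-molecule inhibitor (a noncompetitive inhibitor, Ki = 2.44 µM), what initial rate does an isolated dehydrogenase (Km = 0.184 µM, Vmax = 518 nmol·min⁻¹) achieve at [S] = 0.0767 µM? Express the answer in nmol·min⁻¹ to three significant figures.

With α = 1 + [I]/Ki = 1 + 3.57/2.44 = 2.463, the noncompetitive rate law is v = (Vmax/α)·[S] / (Km + [S]).
v = (518/2.463)×0.0767 / (0.184 + 0.0767) = 16.13/0.2607 = 61.9 nmol·min⁻¹.

61.9 nmol·min⁻¹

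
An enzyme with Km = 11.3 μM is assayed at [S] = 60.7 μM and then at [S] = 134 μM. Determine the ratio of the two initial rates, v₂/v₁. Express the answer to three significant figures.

The fractional saturations are [S]/(Km+[S]) = 60.7/72.00 = 0.8431 and 134/145.3 = 0.9222.
v₂/v₁ is just their ratio: 0.9222/0.8431 = 1.09.

1.09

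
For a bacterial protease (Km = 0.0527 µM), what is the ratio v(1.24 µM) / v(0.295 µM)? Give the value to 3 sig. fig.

1.13

The fractional saturations are [S]/(Km+[S]) = 0.295/0.3477 = 0.8484 and 1.24/1.293 = 0.9592.
v₂/v₁ is just their ratio: 0.9592/0.8484 = 1.13.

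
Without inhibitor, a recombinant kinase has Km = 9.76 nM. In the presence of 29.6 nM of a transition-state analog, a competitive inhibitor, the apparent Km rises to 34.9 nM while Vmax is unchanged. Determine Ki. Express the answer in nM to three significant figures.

Competitive: Km,app = α·Km with α = 1 + [I]/Ki.
α = Km,app/Km = 34.9/9.76 = 3.576.
Since α = 1 + [I]/Ki, [I]/Ki = 3.576 − 1 = 2.576 and Ki = 29.6/2.576 = 11.5 nM.

11.5 nM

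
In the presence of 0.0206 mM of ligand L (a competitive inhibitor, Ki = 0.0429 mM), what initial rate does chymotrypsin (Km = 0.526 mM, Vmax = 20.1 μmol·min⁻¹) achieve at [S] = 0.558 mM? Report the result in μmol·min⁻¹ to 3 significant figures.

8.39 μmol·min⁻¹

With α = 1 + [I]/Ki = 1 + 0.0206/0.0429 = 1.480, the competitive rate law is v = Vmax[S] / (αKm + [S]).
v = 20.1×0.558 / (1.480×0.526 + 0.558) = 11.22/1.337 = 8.39 μmol·min⁻¹.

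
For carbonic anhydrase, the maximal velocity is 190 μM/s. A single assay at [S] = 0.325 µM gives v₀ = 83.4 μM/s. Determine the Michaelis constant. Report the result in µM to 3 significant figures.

From v = Vmax[S]/(Km+[S]), Km = [S](Vmax − v)/v.
Km = 0.325 × (190 − 83.4) / 83.4 = 34.64/83.4 = 0.415 µM.

0.415 µM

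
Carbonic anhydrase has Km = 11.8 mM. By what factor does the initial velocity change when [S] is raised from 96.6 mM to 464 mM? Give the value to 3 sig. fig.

The fractional saturations are [S]/(Km+[S]) = 96.6/108.4 = 0.8911 and 464/475.8 = 0.9752.
v₂/v₁ is just their ratio: 0.9752/0.8911 = 1.09.

1.09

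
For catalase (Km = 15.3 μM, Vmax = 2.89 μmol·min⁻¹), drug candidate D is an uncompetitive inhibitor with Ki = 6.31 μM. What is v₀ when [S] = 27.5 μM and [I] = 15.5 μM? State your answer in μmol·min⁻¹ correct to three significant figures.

0.720 μmol·min⁻¹

α = 1 + [I]/Ki = 1 + 15.5/6.31 = 3.456.
For an uncompetitive inhibitor, both parameters are divided by α, giving Vmax/α and Km/α: Km,app = 4.43 μM, Vmax,app = 0.836 μmol·min⁻¹.
v = Vmax,app·[S]/(Km,app + [S]) = 0.836 × 27.5/(4.43 + 27.5) = 0.720 μmol·min⁻¹.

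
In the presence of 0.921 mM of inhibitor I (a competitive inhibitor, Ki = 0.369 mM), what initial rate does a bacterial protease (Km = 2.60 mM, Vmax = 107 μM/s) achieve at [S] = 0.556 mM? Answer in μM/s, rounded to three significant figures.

6.17 μM/s

With α = 1 + [I]/Ki = 1 + 0.921/0.369 = 3.496, the competitive rate law is v = Vmax[S] / (αKm + [S]).
v = 107×0.556 / (3.496×2.60 + 0.556) = 59.49/9.645 = 6.17 μM/s.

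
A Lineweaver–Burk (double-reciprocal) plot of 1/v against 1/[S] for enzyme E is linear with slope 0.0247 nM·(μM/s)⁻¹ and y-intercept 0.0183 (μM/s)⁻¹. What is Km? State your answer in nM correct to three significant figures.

y-intercept = 1/Vmax ⇒ Vmax = 54.6 μM/s; slope = Km/Vmax ⇒ Km = slope × Vmax.
Km = 0.0247 × 54.6 = 1.35 nM.

1.35 nM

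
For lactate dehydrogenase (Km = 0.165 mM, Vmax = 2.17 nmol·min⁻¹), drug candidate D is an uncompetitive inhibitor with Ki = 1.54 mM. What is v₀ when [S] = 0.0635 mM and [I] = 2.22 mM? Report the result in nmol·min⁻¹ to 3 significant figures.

0.431 nmol·min⁻¹

With α = 1 + [I]/Ki = 1 + 2.22/1.54 = 2.442, the uncompetitive rate law is v = (Vmax/α)·[S] / (Km/α + [S]).
v = (2.17/2.442)×0.0635 / (0.165/2.442 + 0.0635) = 0.05644/0.1311 = 0.431 nmol·min⁻¹.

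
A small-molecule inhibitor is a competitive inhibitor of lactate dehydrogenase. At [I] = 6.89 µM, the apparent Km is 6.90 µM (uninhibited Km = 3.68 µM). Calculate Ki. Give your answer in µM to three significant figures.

7.87 µM

Competitive: Km,app = α·Km with α = 1 + [I]/Ki.
α = Km,app/Km = 6.90/3.68 = 1.875.
Ki = [I]/(α − 1) = 6.89/0.8750 = 7.87 µM.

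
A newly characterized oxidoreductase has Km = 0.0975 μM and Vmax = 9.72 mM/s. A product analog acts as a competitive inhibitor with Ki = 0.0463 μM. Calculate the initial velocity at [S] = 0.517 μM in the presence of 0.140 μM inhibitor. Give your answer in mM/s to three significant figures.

α = 1 + [I]/Ki = 1 + 0.140/0.0463 = 4.024.
For a competitive inhibitor, Vmax is unchanged and the apparent Km becomes α·Km: Km,app = 0.392 μM, Vmax,app = 9.72 mM/s.
v = Vmax,app·[S]/(Km,app + [S]) = 9.72 × 0.517/(0.392 + 0.517) = 5.53 mM/s.

5.53 mM/s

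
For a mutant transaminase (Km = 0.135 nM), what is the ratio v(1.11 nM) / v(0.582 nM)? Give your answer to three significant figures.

1.10

The fractional saturations are [S]/(Km+[S]) = 0.582/0.7170 = 0.8117 and 1.11/1.245 = 0.8916.
v₂/v₁ is just their ratio: 0.8916/0.8117 = 1.10.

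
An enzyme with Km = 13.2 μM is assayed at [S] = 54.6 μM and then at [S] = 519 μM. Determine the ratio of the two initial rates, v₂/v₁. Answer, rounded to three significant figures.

The fractional saturations are [S]/(Km+[S]) = 54.6/67.80 = 0.8053 and 519/532.2 = 0.9752.
v₂/v₁ is just their ratio: 0.9752/0.8053 = 1.21.

1.21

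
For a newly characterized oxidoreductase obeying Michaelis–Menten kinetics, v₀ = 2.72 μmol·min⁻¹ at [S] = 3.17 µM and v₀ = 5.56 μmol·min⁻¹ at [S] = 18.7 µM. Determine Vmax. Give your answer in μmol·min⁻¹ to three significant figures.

7.07 μmol·min⁻¹

From v = Vmax[S]/(Km+[S]), each point gives Vmax = v(Km+[S])/[S].
Equating: 2.72(Km+3.17)/3.17 = 5.56(Km+18.7)/18.7.
0.8580·Km + 2.72 = 0.2973·Km + 5.56, so (0.8580 − 0.2973)·Km = 5.56 − 2.72.
Km = 2.840/0.5607 = 5.06 µM; then Vmax = 2.72(5.06+3.17)/3.17 = 7.07 μmol·min⁻¹.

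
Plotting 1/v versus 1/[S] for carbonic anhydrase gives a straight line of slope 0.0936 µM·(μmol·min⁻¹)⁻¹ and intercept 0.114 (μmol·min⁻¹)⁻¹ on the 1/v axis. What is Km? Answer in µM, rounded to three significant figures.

0.821 µM

y-intercept = 1/Vmax ⇒ Vmax = 8.77 μmol·min⁻¹; slope = Km/Vmax ⇒ Km = slope × Vmax.
Km = 0.0936 × 8.77 = 0.821 µM.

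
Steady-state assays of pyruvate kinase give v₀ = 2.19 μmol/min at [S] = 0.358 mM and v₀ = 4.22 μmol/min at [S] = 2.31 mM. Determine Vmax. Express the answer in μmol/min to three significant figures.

5.08 μmol/min

In reciprocal form, 1/v = (Km/Vmax)·(1/[S]) + 1/Vmax. The two points give (1/[S], 1/v) = (2.793, 0.4566) and (0.4329, 0.2370).
Slope = (0.4566 − 0.2370)/(2.793 − 0.4329) = 0.09306; intercept = 0.4566 − 0.09306×2.793 = 0.1967.
Vmax = 1/intercept = 5.08 μmol/min; Km = slope × Vmax = 0.09306 × 5.08 = 0.473 mM.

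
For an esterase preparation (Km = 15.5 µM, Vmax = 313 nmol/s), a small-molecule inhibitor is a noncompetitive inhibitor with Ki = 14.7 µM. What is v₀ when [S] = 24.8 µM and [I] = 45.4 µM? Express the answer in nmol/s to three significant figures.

With α = 1 + [I]/Ki = 1 + 45.4/14.7 = 4.088, the noncompetitive rate law is v = (Vmax/α)·[S] / (Km + [S]).
v = (313/4.088)×24.8 / (15.5 + 24.8) = 1899/40.30 = 47.1 nmol/s.

47.1 nmol/s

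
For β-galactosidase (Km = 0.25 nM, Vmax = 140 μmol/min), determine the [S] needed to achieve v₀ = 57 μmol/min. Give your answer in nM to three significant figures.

0.172 nM

The required fractional saturation is v/Vmax = 57/140 = 0.4071.
Then [S]/(Km+[S]) = 0.4071 ⇒ [S] = 0.25 × 0.4071/(1 − 0.4071) = 0.172 nM.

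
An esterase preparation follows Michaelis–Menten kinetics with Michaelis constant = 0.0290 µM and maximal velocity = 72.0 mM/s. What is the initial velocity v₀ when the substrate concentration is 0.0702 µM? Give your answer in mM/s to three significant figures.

51.0 mM/s

v = Vmax·[S]/(Km + [S]) = 72.0 × 0.0702 / (0.0290 + 0.0702)
  = 5.054 / 0.09920 = 51.0 mM/s.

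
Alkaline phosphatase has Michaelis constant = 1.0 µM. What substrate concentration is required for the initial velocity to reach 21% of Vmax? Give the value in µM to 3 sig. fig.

0.266 µM

v/Vmax = [S]/(Km+[S]) = 0.21, so [S] = Km·0.21/(1 − 0.21) = 1.0 × 0.2658.
[S] = 0.266 µM.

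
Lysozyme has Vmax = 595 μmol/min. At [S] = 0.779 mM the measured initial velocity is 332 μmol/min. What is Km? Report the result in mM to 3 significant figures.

0.617 mM

v/Vmax = 332/595 = 0.5580 = [S]/(Km+[S]).
So Km + [S] = [S]/0.5580 = 1.396 mM, giving Km = 1.396 − 0.779 = 0.617 mM.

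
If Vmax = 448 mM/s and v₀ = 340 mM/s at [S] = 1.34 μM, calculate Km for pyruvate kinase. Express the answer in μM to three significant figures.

0.426 μM

From v = Vmax[S]/(Km+[S]), Km = [S](Vmax − v)/v.
Km = 1.34 × (448 − 340) / 340 = 144.7/340 = 0.426 μM.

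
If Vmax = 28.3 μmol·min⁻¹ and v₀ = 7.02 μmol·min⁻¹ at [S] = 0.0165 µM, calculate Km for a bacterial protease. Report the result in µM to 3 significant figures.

v/Vmax = 7.02/28.3 = 0.2481 = [S]/(Km+[S]).
So Km + [S] = [S]/0.2481 = 0.06652 µM, giving Km = 0.06652 − 0.0165 = 0.0500 µM.

0.0500 µM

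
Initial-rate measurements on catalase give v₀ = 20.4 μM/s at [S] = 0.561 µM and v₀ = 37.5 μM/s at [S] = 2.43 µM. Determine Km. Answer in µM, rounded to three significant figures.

0.817 µM

In reciprocal form, 1/v = (Km/Vmax)·(1/[S]) + 1/Vmax. The two points give (1/[S], 1/v) = (1.783, 0.04902) and (0.4115, 0.02667).
Slope = (0.04902 − 0.02667)/(1.783 − 0.4115) = 0.01630; intercept = 0.04902 − 0.01630×1.783 = 0.01996.
Vmax = 1/intercept = 50.1 μM/s; Km = slope × Vmax = 0.01630 × 50.1 = 0.817 µM.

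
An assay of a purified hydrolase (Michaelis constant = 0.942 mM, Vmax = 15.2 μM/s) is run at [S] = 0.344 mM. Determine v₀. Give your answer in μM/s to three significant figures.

4.07 μM/s

[S]/(Km+[S]) = 0.344/1.286 = 0.2675, the fractional saturation.
v = 0.2675 × Vmax = 0.2675 × 15.2 = 4.07 μM/s.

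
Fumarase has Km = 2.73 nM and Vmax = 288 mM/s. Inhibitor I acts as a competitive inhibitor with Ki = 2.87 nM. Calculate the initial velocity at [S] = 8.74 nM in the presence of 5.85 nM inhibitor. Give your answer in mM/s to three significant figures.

148 mM/s

With α = 1 + [I]/Ki = 1 + 5.85/2.87 = 3.038, the competitive rate law is v = Vmax[S] / (αKm + [S]).
v = 288×8.74 / (3.038×2.73 + 8.74) = 2517/17.03 = 148 mM/s.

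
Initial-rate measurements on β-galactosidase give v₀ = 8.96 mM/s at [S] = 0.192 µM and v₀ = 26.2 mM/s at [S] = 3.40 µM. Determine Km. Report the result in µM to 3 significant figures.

0.442 µM

In reciprocal form, 1/v = (Km/Vmax)·(1/[S]) + 1/Vmax. The two points give (1/[S], 1/v) = (5.208, 0.1116) and (0.2941, 0.03817).
Slope = (0.1116 − 0.03817)/(5.208 − 0.2941) = 0.01494; intercept = 0.1116 − 0.01494×5.208 = 0.03377.
Vmax = 1/intercept = 29.6 mM/s; Km = slope × Vmax = 0.01494 × 29.6 = 0.442 µM.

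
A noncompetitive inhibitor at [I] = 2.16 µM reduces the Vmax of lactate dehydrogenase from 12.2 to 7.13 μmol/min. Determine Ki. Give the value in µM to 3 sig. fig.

Noncompetitive: Vmax,app = Vmax/α with α = 1 + [I]/Ki.
α = Vmax/Vmax,app = 12.2/7.13 = 1.711.
Since α = 1 + [I]/Ki, [I]/Ki = 1.711 − 1 = 0.7111 and Ki = 2.16/0.7111 = 3.04 µM.

3.04 µM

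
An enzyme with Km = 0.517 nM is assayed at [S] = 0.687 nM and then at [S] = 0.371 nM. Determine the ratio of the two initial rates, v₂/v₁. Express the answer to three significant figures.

Since Vmax cancels, v₂/v₁ = [S]₂(Km+[S]₁) / [S]₁(Km+[S]₂).
= 0.371×(0.517+0.687) / (0.687×(0.517+0.371)) = 0.4467/0.6101 = 0.732.

0.732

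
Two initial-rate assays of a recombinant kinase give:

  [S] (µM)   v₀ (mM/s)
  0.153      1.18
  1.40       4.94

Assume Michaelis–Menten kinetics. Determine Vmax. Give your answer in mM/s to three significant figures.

8.11 mM/s

In reciprocal form, 1/v = (Km/Vmax)·(1/[S]) + 1/Vmax. The two points give (1/[S], 1/v) = (6.536, 0.8475) and (0.7143, 0.2024).
Slope = (0.8475 − 0.2024)/(6.536 − 0.7143) = 0.1108; intercept = 0.8475 − 0.1108×6.536 = 0.1233.
Vmax = 1/intercept = 8.11 mM/s; Km = slope × Vmax = 0.1108 × 8.11 = 0.899 µM.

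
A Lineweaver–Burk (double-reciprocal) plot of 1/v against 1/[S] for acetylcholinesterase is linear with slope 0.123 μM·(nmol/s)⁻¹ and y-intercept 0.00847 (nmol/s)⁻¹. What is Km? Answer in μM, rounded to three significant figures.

y-intercept = 1/Vmax ⇒ Vmax = 118 nmol/s; slope = Km/Vmax ⇒ Km = slope × Vmax.
Km = 0.123 × 118 = 14.5 μM.

14.5 μM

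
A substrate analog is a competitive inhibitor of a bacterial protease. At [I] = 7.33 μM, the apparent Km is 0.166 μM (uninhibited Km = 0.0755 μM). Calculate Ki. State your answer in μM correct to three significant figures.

Competitive: Km,app = α·Km with α = 1 + [I]/Ki.
α = Km,app/Km = 0.166/0.0755 = 2.199.
Since α = 1 + [I]/Ki, [I]/Ki = 2.199 − 1 = 1.199 and Ki = 7.33/1.199 = 6.12 μM.

6.12 μM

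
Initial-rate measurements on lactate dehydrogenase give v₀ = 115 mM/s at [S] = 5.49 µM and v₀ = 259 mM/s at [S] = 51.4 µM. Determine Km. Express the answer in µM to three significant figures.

In reciprocal form, 1/v = (Km/Vmax)·(1/[S]) + 1/Vmax. The two points give (1/[S], 1/v) = (0.1821, 0.008696) and (0.01946, 0.003861).
Slope = (0.008696 − 0.003861)/(0.1821 − 0.01946) = 0.02972; intercept = 0.008696 − 0.02972×0.1821 = 0.003283.
Vmax = 1/intercept = 305 mM/s; Km = slope × Vmax = 0.02972 × 305 = 9.05 µM.

9.05 µM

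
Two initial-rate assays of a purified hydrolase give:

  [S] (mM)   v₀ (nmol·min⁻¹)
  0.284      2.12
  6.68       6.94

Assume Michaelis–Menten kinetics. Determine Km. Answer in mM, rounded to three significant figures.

In reciprocal form, 1/v = (Km/Vmax)·(1/[S]) + 1/Vmax. The two points give (1/[S], 1/v) = (3.521, 0.4717) and (0.1497, 0.1441).
Slope = (0.4717 − 0.1441)/(3.521 − 0.1497) = 0.09717; intercept = 0.4717 − 0.09717×3.521 = 0.1295.
Vmax = 1/intercept = 7.72 nmol·min⁻¹; Km = slope × Vmax = 0.09717 × 7.72 = 0.750 mM.

0.750 mM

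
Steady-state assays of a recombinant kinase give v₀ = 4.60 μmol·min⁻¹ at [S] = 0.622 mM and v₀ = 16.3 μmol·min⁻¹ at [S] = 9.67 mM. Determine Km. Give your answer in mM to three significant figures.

2.05 mM

From v = Vmax[S]/(Km+[S]), each point gives Vmax = v(Km+[S])/[S].
Equating: 4.60(Km+0.622)/0.622 = 16.3(Km+9.67)/9.67.
7.395·Km + 4.60 = 1.686·Km + 16.3, so (7.395 − 1.686)·Km = 16.3 − 4.60.
Km = 11.70/5.710 = 2.05 mM; then Vmax = 4.60(2.05+0.622)/0.622 = 19.8 μmol·min⁻¹.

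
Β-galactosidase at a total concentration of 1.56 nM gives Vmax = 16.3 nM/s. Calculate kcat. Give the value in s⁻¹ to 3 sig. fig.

10.4 s⁻¹

kcat = Vmax/[E]total = 16.3 nM/s / 1.56 nM = 10.4 s⁻¹.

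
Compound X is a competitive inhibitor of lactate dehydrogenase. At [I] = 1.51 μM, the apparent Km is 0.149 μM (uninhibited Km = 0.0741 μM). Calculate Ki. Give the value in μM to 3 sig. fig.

1.49 μM

Competitive: Km,app = α·Km with α = 1 + [I]/Ki.
α = Km,app/Km = 0.149/0.0741 = 2.011.
Since α = 1 + [I]/Ki, [I]/Ki = 2.011 − 1 = 1.011 and Ki = 1.51/1.011 = 1.49 μM.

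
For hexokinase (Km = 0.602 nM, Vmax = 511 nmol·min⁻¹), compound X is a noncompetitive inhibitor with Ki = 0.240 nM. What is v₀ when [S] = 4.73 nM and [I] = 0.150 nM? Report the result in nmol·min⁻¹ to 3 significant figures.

279 nmol·min⁻¹

α = 1 + [I]/Ki = 1 + 0.150/0.240 = 1.625.
For a noncompetitive inhibitor, Vmax is reduced to Vmax/α while Km is unchanged: Km,app = 0.602 nM, Vmax,app = 314 nmol·min⁻¹.
v = Vmax,app·[S]/(Km,app + [S]) = 314 × 4.73/(0.602 + 4.73) = 279 nmol·min⁻¹.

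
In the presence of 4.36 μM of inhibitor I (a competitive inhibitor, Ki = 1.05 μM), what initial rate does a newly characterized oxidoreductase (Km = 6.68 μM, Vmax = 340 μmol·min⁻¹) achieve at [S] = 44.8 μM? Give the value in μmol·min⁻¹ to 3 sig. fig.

With α = 1 + [I]/Ki = 1 + 4.36/1.05 = 5.152, the competitive rate law is v = Vmax[S] / (αKm + [S]).
v = 340×44.8 / (5.152×6.68 + 44.8) = 15230/79.22 = 192 μmol·min⁻¹.

192 μmol·min⁻¹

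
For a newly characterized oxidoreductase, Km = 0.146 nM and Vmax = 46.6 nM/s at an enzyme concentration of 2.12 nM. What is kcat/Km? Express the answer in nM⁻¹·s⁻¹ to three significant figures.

kcat = Vmax/[E]total = 46.6/2.12 = 22.0 s⁻¹.
kcat/Km = 22.0/0.146 = 151 nM⁻¹·s⁻¹.

151 nM⁻¹·s⁻¹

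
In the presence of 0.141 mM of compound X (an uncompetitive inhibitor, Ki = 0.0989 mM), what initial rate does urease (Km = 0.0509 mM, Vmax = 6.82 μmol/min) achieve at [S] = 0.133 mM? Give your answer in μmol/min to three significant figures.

With α = 1 + [I]/Ki = 1 + 0.141/0.0989 = 2.426, the uncompetitive rate law is v = (Vmax/α)·[S] / (Km/α + [S]).
v = (6.82/2.426)×0.133 / (0.0509/2.426 + 0.133) = 0.3739/0.1540 = 2.43 μmol/min.

2.43 μmol/min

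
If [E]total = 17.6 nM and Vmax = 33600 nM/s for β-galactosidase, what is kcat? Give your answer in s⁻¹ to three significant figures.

kcat = Vmax/[E]total = 33600 nM/s / 17.6 nM = 1910 s⁻¹.

1910 s⁻¹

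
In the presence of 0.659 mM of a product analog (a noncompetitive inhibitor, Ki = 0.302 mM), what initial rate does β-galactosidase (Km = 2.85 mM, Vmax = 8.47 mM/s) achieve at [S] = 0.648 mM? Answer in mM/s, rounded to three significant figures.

0.493 mM/s

α = 1 + [I]/Ki = 1 + 0.659/0.302 = 3.182.
For a noncompetitive inhibitor, Vmax is reduced to Vmax/α while Km is unchanged: Km,app = 2.85 mM, Vmax,app = 2.66 mM/s.
v = Vmax,app·[S]/(Km,app + [S]) = 2.66 × 0.648/(2.85 + 0.648) = 0.493 mM/s.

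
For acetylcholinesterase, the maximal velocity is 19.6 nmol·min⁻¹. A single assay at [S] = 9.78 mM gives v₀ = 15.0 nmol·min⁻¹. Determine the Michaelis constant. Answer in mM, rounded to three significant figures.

v/Vmax = 15.0/19.6 = 0.7653 = [S]/(Km+[S]).
So Km + [S] = [S]/0.7653 = 12.78 mM, giving Km = 12.78 − 9.78 = 3.00 mM.

3.00 mM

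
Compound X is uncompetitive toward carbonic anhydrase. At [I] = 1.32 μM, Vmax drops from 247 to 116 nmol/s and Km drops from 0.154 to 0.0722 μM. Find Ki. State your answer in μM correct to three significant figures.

1.17 μM

Uncompetitive: Vmax,app = Vmax/α (and Km,app = Km/α) with α = 1 + [I]/Ki.
α = Vmax/Vmax,app = 247/116 = 2.129.
Since α = 1 + [I]/Ki, [I]/Ki = 2.129 − 1 = 1.129 and Ki = 1.32/1.129 = 1.17 μM.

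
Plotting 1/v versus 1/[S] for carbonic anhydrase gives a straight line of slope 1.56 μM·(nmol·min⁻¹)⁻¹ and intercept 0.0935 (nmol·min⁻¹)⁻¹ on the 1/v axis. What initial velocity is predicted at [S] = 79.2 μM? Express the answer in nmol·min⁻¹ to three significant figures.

8.83 nmol·min⁻¹

The y-intercept is 1/Vmax, so Vmax = 1/0.0935 = 10.7 nmol·min⁻¹.
The slope is Km/Vmax, so Km = 1.56 × 10.7 = 16.7 μM.
Then v = 10.7 × 79.2/(16.7 + 79.2) = 8.83 nmol·min⁻¹.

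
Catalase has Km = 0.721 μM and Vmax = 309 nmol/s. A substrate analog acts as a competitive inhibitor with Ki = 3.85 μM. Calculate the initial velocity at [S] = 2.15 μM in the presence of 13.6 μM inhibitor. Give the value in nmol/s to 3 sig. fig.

With α = 1 + [I]/Ki = 1 + 13.6/3.85 = 4.532, the competitive rate law is v = Vmax[S] / (αKm + [S]).
v = 309×2.15 / (4.532×0.721 + 2.15) = 664.4/5.418 = 123 nmol/s.

123 nmol/s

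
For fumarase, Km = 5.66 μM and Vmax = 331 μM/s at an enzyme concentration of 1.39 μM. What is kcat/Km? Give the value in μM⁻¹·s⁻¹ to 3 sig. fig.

42.1 μM⁻¹·s⁻¹

kcat = Vmax/[E]total = 331/1.39 = 238 s⁻¹.
kcat/Km = 238/5.66 = 42.1 μM⁻¹·s⁻¹.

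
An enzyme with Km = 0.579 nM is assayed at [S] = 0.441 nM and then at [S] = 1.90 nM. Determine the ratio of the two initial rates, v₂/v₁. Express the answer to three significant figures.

Since Vmax cancels, v₂/v₁ = [S]₂(Km+[S]₁) / [S]₁(Km+[S]₂).
= 1.90×(0.579+0.441) / (0.441×(0.579+1.90)) = 1.938/1.093 = 1.77.

1.77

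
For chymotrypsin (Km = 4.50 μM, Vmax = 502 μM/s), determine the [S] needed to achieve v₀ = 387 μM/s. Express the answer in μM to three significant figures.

The required fractional saturation is v/Vmax = 387/502 = 0.7709.
Then [S]/(Km+[S]) = 0.7709 ⇒ [S] = 4.50 × 0.7709/(1 − 0.7709) = 15.1 μM.

15.1 μM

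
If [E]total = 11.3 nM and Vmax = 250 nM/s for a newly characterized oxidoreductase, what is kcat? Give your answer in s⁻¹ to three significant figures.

22.1 s⁻¹

kcat = Vmax/[E]total = 250 nM/s / 11.3 nM = 22.1 s⁻¹.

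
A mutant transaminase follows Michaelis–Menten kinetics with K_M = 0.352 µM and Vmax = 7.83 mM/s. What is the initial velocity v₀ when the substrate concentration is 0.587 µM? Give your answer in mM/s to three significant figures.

4.89 mM/s

v = Vmax·[S]/(Km + [S]) = 7.83 × 0.587 / (0.352 + 0.587)
  = 4.596 / 0.9390 = 4.89 mM/s.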